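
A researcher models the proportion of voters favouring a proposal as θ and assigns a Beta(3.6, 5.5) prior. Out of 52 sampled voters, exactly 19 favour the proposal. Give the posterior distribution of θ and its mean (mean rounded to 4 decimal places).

Observing 19 successes and 33 failures updates Beta(3.6, 5.5) by adding the success and failure counts to the two shape parameters: α = 3.6+19 = 22.6, β = 5.5+33 = 38.5.
Posterior mean = α/(α+β) = 22.6/61.1 = 0.3699.

Posterior: Beta(22.6, 38.5); mean ≈ 0.3699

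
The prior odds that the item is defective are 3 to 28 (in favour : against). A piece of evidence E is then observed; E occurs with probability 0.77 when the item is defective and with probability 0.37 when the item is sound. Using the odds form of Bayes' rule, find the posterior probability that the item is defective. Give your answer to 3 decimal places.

Prior odds = 3/28 = 0.10714.
Likelihood ratio for E = 0.77/0.37 = 2.0811.
Posterior odds = prior odds × LR = 0.22297.
Posterior probability = odds/(1+odds) = 0.22297/1.2230 = 0.182.

Posterior probability ≈ 0.182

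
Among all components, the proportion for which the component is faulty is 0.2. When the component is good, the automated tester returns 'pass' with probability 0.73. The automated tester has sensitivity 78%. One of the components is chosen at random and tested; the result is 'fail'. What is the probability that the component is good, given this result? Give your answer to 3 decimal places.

Write H for 'the component is faulty'. Prior odds H:¬H = 0.2/0.8 = 0.25000. For the 'fail' outcome, the likelihood ratio is 0.78/0.27 = 2.8889.
Posterior odds = 0.25000 × 2.8889 = 0.72222, so P(H|E) = 0.72222/(1+0.72222) = 0.419. Then P(¬H|E) = 1 − 0.419 = 0.581.

P(¬H | E) ≈ 0.581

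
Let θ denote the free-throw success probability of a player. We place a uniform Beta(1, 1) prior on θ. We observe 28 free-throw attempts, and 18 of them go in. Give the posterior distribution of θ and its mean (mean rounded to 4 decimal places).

The binomial likelihood is conjugate to the Beta prior: with 18 successes and 10 failures, the posterior is Beta(1+18, 1+10) = Beta(19, 11).
E[θ | data] = 19/(19+11) = 0.6333.

Posterior: Beta(19, 11); mean ≈ 0.6333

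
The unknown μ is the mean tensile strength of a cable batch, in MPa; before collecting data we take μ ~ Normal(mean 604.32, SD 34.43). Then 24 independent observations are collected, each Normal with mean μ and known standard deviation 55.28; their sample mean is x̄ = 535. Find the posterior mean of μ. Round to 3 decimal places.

Posterior mean ≈ 541.724

With known σ, the Normal prior is conjugate. Weight on the data is w = (n/σ²)/(n/σ² + 1/τ₀²) = 0.00785372/(0.00785372+0.00084358) = 0.90301.
Posterior mean = w·x̄ + (1−w)·μ₀ = 0.90301·535 + 0.096993·604.32 = 541.724.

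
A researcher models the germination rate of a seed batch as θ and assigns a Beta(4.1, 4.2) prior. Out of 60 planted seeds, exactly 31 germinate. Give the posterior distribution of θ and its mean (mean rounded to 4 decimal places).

Observing 31 successes and 29 failures updates Beta(4.1, 4.2) by adding the success and failure counts to the two shape parameters: α = 4.1+31 = 35.1, β = 4.2+29 = 33.2.
E[θ | data] = 35.1/(35.1+33.2) = 0.5139.

Posterior: Beta(35.1, 33.2); mean ≈ 0.5139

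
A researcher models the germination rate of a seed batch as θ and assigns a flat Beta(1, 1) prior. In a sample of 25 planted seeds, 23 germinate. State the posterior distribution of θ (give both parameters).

Posterior: Beta(24, 3)

The binomial likelihood is conjugate to the Beta prior: with 23 successes and 2 failures, the posterior is Beta(1+23, 1+2) = Beta(24, 3).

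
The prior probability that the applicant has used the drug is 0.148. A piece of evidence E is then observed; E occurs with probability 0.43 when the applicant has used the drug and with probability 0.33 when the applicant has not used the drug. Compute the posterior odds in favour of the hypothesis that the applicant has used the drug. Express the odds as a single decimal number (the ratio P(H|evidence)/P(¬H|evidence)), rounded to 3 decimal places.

Posterior odds ≈ 0.226

Prior odds = 0.148/(1−0.148) = 0.17371. In log-odds, ln(0.17371) = -1.7504.
Add log likelihood ratio: ln(1.3030) = 0.26469.
Posterior log-odds = -1.4857, so posterior odds = exp(-1.4857) = 0.22635.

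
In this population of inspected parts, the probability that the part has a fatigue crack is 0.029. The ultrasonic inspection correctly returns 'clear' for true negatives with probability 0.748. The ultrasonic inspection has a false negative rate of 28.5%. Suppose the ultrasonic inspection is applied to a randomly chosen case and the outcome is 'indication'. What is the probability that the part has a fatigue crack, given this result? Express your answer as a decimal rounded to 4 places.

P(H | E) ≈ 0.0781

Write H for 'the part has a fatigue crack'. Prior odds H:¬H = 0.029/0.971 = 0.029866. For the 'indication' outcome, the likelihood ratio is 0.715/0.252 = 2.8373.
Posterior odds = 0.029866 × 2.8373 = 0.084739, so P(H|E) = 0.084739/(1+0.084739) = 0.0781.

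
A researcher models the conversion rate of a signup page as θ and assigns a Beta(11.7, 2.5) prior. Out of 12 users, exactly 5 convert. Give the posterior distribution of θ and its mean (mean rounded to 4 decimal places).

Posterior: Beta(16.7, 9.5); mean ≈ 0.6374

Observing 5 successes and 7 failures updates Beta(11.7, 2.5) by adding the success and failure counts to the two shape parameters: α = 11.7+5 = 16.7, β = 2.5+7 = 9.5.
Posterior mean = α/(α+β) = 16.7/26.2 = 0.6374.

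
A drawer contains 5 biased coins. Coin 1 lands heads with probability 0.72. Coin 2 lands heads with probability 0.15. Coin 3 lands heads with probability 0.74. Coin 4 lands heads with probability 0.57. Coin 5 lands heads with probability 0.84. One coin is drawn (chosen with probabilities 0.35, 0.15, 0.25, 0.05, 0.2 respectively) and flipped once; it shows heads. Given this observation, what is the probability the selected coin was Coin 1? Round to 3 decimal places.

Posterior probability ≈ 0.384

Tabulate prior·likelihood by source: [1] prior 0.35, lik 0.72, product 0.2520; [2] prior 0.15, lik 0.15, product 0.02250; [3] prior 0.25, lik 0.74, product 0.1850; [4] prior 0.05, lik 0.57, product 0.02850; [5] prior 0.2, lik 0.84, product 0.1680.
Normalizing constant = 0.65600; the posterior for Coin 1 is its product over the sum, 0.2520/0.65600 = 0.384.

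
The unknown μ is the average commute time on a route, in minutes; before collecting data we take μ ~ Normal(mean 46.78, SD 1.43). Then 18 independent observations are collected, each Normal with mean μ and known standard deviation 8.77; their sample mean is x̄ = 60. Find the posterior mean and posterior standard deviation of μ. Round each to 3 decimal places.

Posterior mean ≈ 51.059; posterior SD ≈ 1.176

With known σ, the Normal prior is conjugate. Weight on the data is w = (n/σ²)/(n/σ² + 1/τ₀²) = 0.234031/(0.234031+0.489021) = 0.32367.
Posterior mean = w·x̄ + (1−w)·μ₀ = 0.32367·60 + 0.67633·46.78 = 51.059. Posterior variance = 1/(0.234031+0.489021) = 1.38303, so SD = 1.176.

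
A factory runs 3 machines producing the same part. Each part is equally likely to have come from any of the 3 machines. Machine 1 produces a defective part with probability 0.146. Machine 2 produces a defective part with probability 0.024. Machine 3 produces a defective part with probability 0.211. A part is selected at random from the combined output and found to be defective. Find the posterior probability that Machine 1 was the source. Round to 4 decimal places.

P(defective|M1) = 0.146; P(defective|M2) = 0.024; P(defective|M3) = 0.211.
Prior × likelihood for each source: 0.333333·0.146=0.04867, 0.333333·0.024=0.008000, 0.333333·0.211=0.07033. Summing gives P(defective) = 0.12700.
P(Machine 1 | defective) = 0.04867 / 0.12700 = 0.3832.

Posterior probability ≈ 0.3832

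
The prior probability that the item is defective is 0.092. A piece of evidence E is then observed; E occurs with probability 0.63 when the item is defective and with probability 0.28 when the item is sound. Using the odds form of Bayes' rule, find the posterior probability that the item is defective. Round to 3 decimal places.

Posterior probability ≈ 0.186

Prior odds = 0.092/(1−0.092) = 0.10132.
Likelihood ratio for E = 0.63/0.28 = 2.2500.
Posterior odds = prior odds × LR = 0.22797.
Posterior probability = odds/(1+odds) = 0.22797/1.2280 = 0.186.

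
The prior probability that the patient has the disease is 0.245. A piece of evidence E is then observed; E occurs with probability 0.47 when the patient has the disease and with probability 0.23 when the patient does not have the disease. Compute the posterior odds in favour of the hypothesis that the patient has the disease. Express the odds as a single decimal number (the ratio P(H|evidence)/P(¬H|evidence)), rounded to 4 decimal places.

Prior odds = 0.245/(1−0.245) = 0.32450. In log-odds, ln(0.32450) = -1.1255.
Add log likelihood ratio: ln(2.0435) = 0.71465.
Posterior log-odds = -0.41081, so posterior odds = exp(-0.41081) = 0.66312.

Posterior odds ≈ 0.6631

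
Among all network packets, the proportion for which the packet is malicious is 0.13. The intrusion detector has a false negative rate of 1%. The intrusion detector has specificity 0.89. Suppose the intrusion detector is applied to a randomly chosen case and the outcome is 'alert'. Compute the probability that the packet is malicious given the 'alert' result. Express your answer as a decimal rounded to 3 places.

Let H be the event that the packet is malicious. P(H) = 0.13, so P(¬H) = 0.87. With E the 'alert' result, P(E|H) = 0.99 and P(E|¬H) = 0.11.
P(E) = 0.99·0.13 + 0.11·0.87 = 0.12870 + 0.095700 = 0.22440.
By Bayes' theorem, P(H|E) = 0.12870 / 0.22440 = 0.574.

P(H | E) ≈ 0.574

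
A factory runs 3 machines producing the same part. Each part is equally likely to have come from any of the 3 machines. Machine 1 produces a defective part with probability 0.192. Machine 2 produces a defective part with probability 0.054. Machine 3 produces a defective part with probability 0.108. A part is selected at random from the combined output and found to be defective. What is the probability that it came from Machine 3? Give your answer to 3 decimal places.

Posterior probability ≈ 0.305

Tabulate prior·likelihood by source: [1] prior 0.333333, lik 0.192, product 0.06400; [2] prior 0.333333, lik 0.054, product 0.01800; [3] prior 0.333333, lik 0.108, product 0.03600.
Normalizing constant = 0.11800; the posterior for Machine 3 is its product over the sum, 0.03600/0.11800 = 0.305.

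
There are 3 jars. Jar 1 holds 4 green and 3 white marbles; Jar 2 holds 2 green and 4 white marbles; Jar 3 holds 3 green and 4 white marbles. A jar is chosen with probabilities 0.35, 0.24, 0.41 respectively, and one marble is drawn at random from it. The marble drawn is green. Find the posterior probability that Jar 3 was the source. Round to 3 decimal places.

Posterior probability ≈ 0.386

Tabulate prior·likelihood by source: [1] prior 0.35, lik 0.5714, product 0.2000; [2] prior 0.24, lik 0.3333, product 0.08000; [3] prior 0.41, lik 0.4286, product 0.1757.
Normalizing constant = 0.45571; the posterior for Jar 3 is its product over the sum, 0.1757/0.45571 = 0.386.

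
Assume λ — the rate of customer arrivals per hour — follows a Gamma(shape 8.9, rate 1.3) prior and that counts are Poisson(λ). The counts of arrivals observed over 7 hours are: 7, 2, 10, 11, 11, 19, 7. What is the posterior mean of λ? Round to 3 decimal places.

Posterior mean ≈ 9.145

Total count ∑xᵢ = 67 over n = 7 hours.
Gamma is conjugate to the Poisson likelihood: posterior is Gamma(shape = 8.9+67 = 75.9, rate = 1.3+7 = 8.3).
Posterior mean = shape/rate = 75.9/8.3 = 9.145.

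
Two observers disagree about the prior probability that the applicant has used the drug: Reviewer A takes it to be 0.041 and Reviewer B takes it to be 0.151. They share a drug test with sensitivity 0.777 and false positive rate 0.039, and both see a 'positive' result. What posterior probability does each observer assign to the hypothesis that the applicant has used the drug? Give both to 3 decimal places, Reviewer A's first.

Reviewer A: 0.460; Reviewer B: 0.780

P('+'|H) = 0.777, P('+'|¬H) = 0.039.
Reviewer A: numerator 0.777·0.041 = 0.031857; evidence = 0.031857+0.039·0.959 = 0.069258; posterior = 0.460.
Reviewer B: numerator 0.777·0.151 = 0.11733; evidence = 0.11733+0.039·0.849 = 0.15044; posterior = 0.780.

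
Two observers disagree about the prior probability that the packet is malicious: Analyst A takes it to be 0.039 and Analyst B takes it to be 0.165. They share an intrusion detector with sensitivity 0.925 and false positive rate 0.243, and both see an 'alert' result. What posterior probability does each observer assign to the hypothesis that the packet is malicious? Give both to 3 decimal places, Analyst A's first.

P('+'|H) = 0.925, P('+'|¬H) = 0.243.
Analyst A: numerator 0.925·0.039 = 0.036075; evidence = 0.036075+0.243·0.961 = 0.26960; posterior = 0.134.
Analyst B: numerator 0.925·0.165 = 0.15263; evidence = 0.15263+0.243·0.835 = 0.35553; posterior = 0.429.

Analyst A: 0.134; Analyst B: 0.429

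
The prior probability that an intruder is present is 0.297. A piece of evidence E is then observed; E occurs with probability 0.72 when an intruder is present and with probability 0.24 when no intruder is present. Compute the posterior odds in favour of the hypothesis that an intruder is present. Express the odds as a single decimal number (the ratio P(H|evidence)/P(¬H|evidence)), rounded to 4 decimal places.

Posterior odds ≈ 1.2674

Prior odds = 0.297/(1−0.297) = 0.42248. In log-odds, ln(0.42248) = -0.86162.
Add log likelihood ratio: ln(3.0000) = 1.0986.
Posterior log-odds = 0.23699, so posterior odds = exp(0.23699) = 1.2674.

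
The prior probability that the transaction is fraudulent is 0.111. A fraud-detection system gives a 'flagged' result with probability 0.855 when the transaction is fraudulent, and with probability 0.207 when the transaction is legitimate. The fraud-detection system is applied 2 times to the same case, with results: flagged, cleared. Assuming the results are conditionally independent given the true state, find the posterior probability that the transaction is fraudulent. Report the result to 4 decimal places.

Let H be the event that the transaction is fraudulent; start with P(H) = 0.111. P('flagged'|H) = 0.855, P('flagged'|¬H) = 0.207.
Update on result 1 ('flagged'): P(H) ← 0.855·0.1110 / (0.855·0.1110 + 0.207·0.8890) = 0.094905/0.27893 = 0.3402.
Update on result 2 ('cleared'): P(H) ← 0.145·0.3402 / (0.145·0.3402 + 0.793·0.6598) = 0.049336/0.57252 = 0.0862.

Posterior P(H) ≈ 0.0862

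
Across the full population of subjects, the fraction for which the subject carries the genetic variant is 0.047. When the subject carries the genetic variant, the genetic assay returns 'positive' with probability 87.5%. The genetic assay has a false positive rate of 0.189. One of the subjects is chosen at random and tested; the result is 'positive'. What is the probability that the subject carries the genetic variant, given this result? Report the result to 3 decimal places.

P(H | E) ≈ 0.186

Write H for 'the subject carries the genetic variant'. Prior odds H:¬H = 0.047/0.953 = 0.049318. For the 'positive' outcome, the likelihood ratio is 0.875/0.189 = 4.6296.
Posterior odds = 0.049318 × 4.6296 = 0.22832, so P(H|E) = 0.22832/(1+0.22832) = 0.186.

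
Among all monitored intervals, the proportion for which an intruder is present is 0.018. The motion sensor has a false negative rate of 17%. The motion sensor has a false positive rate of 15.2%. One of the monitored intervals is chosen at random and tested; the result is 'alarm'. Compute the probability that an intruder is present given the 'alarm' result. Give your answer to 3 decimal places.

P(H | E) ≈ 0.091

Let H be the event that an intruder is present. P(H) = 0.018, so P(¬H) = 0.982. With E the 'alarm' result, P(E|H) = 0.83 and P(E|¬H) = 0.152.
P(E) = 0.83·0.018 + 0.152·0.982 = 0.014940 + 0.14926 = 0.16420.
By Bayes' theorem, P(H|E) = 0.014940 / 0.16420 = 0.091.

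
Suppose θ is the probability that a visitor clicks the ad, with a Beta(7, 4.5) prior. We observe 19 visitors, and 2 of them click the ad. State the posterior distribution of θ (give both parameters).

The binomial likelihood is conjugate to the Beta prior: with 2 successes and 17 failures, the posterior is Beta(7+2, 4.5+17) = Beta(9, 21.5).

Posterior: Beta(9, 21.5)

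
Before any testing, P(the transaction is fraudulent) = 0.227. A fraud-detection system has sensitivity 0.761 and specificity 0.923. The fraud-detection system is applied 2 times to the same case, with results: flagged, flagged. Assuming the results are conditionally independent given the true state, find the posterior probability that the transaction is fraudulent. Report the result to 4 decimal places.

Posterior P(H) ≈ 0.9663

Let H be the event that the transaction is fraudulent; start with P(H) = 0.227. P('flagged'|H) = 0.761, P('flagged'|¬H) = 0.077.
Update on result 1 ('flagged'): P(H) ← 0.761·0.2270 / (0.761·0.2270 + 0.077·0.7730) = 0.17275/0.23227 = 0.7437.
Update on result 2 ('flagged'): P(H) ← 0.761·0.7437 / (0.761·0.7437 + 0.077·0.2563) = 0.56599/0.58572 = 0.9663.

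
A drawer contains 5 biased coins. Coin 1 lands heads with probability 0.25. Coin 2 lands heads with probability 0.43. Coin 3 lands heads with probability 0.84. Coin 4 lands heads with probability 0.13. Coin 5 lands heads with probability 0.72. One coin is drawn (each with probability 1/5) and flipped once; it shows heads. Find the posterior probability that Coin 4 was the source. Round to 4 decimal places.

Posterior probability ≈ 0.0549

P(heads|C1) = 0.25; P(heads|C2) = 0.43; P(heads|C3) = 0.84; P(heads|C4) = 0.13; P(heads|C5) = 0.72.
Prior × likelihood for each source: 0.2·0.25=0.05000, 0.2·0.43=0.08600, 0.2·0.84=0.1680, 0.2·0.13=0.02600, 0.2·0.72=0.1440. Summing gives P(heads) = 0.47400.
P(Coin 4 | heads) = 0.02600 / 0.47400 = 0.0549.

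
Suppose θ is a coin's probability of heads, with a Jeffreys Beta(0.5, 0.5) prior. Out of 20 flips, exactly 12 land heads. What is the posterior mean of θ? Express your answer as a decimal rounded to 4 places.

Observing 12 successes and 8 failures updates Beta(0.5, 0.5) by adding the success and failure counts to the two shape parameters: α = 0.5+12 = 12.5, β = 0.5+8 = 8.5.
E[θ | data] = 12.5/(12.5+8.5) = 0.5952.

Posterior mean ≈ 0.5952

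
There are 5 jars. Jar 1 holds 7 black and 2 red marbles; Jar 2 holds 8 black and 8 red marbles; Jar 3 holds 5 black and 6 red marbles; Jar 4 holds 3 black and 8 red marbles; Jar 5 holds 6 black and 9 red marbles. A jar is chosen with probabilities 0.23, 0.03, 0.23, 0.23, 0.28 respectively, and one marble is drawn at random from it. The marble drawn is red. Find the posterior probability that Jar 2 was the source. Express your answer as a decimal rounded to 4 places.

P(red|Jar 1) = 0.2222; P(red|Jar 2) = 0.5; P(red|Jar 3) = 0.5455; P(red|Jar 4) = 0.7273; P(red|Jar 5) = 0.6.
Prior × likelihood for each source: 0.23·0.2222=0.05111, 0.03·0.5=0.01500, 0.23·0.5455=0.1255, 0.23·0.7273=0.1673, 0.28·0.6=0.1680. Summing gives P(red) = 0.52684.
P(Jar 2 | red) = 0.01500 / 0.52684 = 0.0285.

Posterior probability ≈ 0.0285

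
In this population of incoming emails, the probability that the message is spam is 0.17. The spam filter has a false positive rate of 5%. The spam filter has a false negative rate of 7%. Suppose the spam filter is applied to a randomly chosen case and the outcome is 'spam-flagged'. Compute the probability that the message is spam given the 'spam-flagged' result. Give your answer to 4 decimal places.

P(H | E) ≈ 0.7921

Let H be the event that the message is spam. P(H) = 0.17, so P(¬H) = 0.83. With E the 'spam-flagged' result, P(E|H) = 0.93 and P(E|¬H) = 0.05.
P(E) = 0.93·0.17 + 0.05·0.83 = 0.15810 + 0.041500 = 0.19960.
By Bayes' theorem, P(H|E) = 0.15810 / 0.19960 = 0.7921.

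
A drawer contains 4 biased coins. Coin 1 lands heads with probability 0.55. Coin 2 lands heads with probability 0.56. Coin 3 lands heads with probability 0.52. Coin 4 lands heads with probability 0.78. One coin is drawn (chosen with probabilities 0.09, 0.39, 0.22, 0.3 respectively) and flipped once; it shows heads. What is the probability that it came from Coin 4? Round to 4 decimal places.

Posterior probability ≈ 0.3797

Tabulate prior·likelihood by source: [1] prior 0.09, lik 0.55, product 0.04950; [2] prior 0.39, lik 0.56, product 0.2184; [3] prior 0.22, lik 0.52, product 0.1144; [4] prior 0.3, lik 0.78, product 0.2340.
Normalizing constant = 0.61630; the posterior for Coin 4 is its product over the sum, 0.2340/0.61630 = 0.3797.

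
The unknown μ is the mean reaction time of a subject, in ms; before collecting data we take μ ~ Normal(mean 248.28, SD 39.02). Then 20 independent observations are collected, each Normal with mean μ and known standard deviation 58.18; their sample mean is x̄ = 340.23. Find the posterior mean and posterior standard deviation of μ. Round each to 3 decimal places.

Posterior mean ≈ 331.031; posterior SD ≈ 12.342

With known σ, the Normal prior is conjugate. Weight on the data is w = (n/σ²)/(n/σ² + 1/τ₀²) = 0.00590857/(0.00590857+0.00065679) = 0.89996.
Posterior mean = w·x̄ + (1−w)·μ₀ = 0.89996·340.23 + 0.10004·248.28 = 331.031. Posterior variance = 1/(0.00590857+0.00065679) = 152.315, so SD = 12.342.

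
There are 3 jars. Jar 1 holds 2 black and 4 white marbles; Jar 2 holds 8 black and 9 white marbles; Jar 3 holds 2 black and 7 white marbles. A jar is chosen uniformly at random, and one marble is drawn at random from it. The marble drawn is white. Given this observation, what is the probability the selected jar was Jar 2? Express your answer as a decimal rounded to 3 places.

Tabulate prior·likelihood by source: [1] prior 0.333333, lik 0.6667, product 0.2222; [2] prior 0.333333, lik 0.5294, product 0.1765; [3] prior 0.333333, lik 0.7778, product 0.2593.
Normalizing constant = 0.65795; the posterior for Jar 2 is its product over the sum, 0.1765/0.65795 = 0.268.

Posterior probability ≈ 0.268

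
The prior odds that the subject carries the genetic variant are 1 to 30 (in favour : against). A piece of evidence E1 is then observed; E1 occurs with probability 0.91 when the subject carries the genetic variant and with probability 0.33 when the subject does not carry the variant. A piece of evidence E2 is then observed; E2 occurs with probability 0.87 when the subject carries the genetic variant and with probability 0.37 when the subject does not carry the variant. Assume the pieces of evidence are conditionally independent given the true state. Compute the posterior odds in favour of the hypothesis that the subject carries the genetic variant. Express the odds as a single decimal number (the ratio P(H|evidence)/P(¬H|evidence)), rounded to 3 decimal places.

Prior odds = 1/30 = 0.033333.
Likelihood ratio for E1 = 0.91/0.33 = 2.7576.
Likelihood ratio for E2 = 0.87/0.37 = 2.3514.
Posterior odds = prior odds × LR₁ × LR₂ = 0.21613.

Posterior odds ≈ 0.216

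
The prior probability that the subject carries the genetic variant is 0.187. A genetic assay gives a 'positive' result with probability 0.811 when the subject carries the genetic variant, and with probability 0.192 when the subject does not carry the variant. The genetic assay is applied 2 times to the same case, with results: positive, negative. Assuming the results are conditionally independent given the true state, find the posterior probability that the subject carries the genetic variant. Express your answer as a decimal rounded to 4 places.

Let H be the event that the subject carries the genetic variant; start with P(H) = 0.187. P('positive'|H) = 0.811, P('positive'|¬H) = 0.192.
Update on result 1 ('positive'): P(H) ← 0.811·0.1870 / (0.811·0.1870 + 0.192·0.8130) = 0.15166/0.30775 = 0.4928.
Update on result 2 ('negative'): P(H) ← 0.189·0.4928 / (0.189·0.4928 + 0.808·0.5072) = 0.093137/0.50296 = 0.1852.

Posterior P(H) ≈ 0.1852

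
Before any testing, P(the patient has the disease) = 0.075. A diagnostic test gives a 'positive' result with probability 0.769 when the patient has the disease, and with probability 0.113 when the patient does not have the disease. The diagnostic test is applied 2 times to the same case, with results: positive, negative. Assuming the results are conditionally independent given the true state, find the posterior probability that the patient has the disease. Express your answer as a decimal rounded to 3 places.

With H the event that the patient has the disease, the joint likelihood of the observed sequence is P(data|H) = 0.769·0.231 = 0.17764 and P(data|¬H) = 0.113·0.887 = 0.10023.
Bayes: P(H|data) = 0.075·0.17764 / (0.075·0.17764 + 0.925·0.10023) = 0.013323/0.10604 = 0.1256.

Posterior P(H) ≈ 0.126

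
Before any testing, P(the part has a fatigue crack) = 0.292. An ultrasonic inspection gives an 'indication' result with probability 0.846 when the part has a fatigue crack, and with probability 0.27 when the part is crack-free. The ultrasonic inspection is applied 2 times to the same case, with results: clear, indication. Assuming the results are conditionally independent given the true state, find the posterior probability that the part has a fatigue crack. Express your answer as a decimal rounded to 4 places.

With H the event that the part has a fatigue crack, the joint likelihood of the observed sequence is P(data|H) = 0.154·0.846 = 0.13028 and P(data|¬H) = 0.73·0.27 = 0.19710.
Bayes: P(H|data) = 0.292·0.13028 / (0.292·0.13028 + 0.708·0.19710) = 0.038043/0.17759 = 0.2142.

Posterior P(H) ≈ 0.2142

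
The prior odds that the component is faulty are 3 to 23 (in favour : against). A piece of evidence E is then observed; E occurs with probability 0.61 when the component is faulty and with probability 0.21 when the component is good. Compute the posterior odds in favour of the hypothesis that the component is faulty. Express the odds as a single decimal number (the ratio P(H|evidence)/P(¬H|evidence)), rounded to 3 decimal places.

Prior odds = 3/23 = 0.13043.
Likelihood ratio for E = 0.61/0.21 = 2.9048.
Posterior odds = prior odds × LR = 0.37888.

Posterior odds ≈ 0.379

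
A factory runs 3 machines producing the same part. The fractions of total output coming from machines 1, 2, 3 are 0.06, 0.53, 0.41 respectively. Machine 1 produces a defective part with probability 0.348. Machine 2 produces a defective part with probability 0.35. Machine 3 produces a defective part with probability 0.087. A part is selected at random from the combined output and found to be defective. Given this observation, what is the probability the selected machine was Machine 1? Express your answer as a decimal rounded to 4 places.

Posterior probability ≈ 0.0863

P(defective|M1) = 0.348; P(defective|M2) = 0.35; P(defective|M3) = 0.087.
Prior × likelihood for each source: 0.06·0.348=0.02088, 0.53·0.35=0.1855, 0.41·0.087=0.03567. Summing gives P(defective) = 0.24205.
P(Machine 1 | defective) = 0.02088 / 0.24205 = 0.0863.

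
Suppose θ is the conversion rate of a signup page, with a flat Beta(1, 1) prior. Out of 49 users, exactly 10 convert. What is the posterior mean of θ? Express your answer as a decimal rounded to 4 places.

Posterior mean ≈ 0.2157

The binomial likelihood is conjugate to the Beta prior: with 10 successes and 39 failures, the posterior is Beta(1+10, 1+39) = Beta(11, 40).
Posterior mean = α/(α+β) = 11/51 = 0.2157.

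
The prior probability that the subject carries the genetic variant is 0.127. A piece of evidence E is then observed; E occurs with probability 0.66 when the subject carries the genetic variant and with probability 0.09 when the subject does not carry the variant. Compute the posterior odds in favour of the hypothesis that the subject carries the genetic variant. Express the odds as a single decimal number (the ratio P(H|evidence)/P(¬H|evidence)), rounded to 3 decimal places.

Prior odds = 0.127/(1−0.127) = 0.14548. In log-odds, ln(0.14548) = -1.9277.
Add log likelihood ratio: ln(7.3333) = 1.9924.
Posterior log-odds = 0.064682, so posterior odds = exp(0.064682) = 1.0668.

Posterior odds ≈ 1.067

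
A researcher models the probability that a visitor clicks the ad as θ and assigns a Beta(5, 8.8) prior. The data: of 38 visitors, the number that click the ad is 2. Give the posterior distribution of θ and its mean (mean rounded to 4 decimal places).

Posterior: Beta(7, 44.8); mean ≈ 0.1351

Observing 2 successes and 36 failures updates Beta(5, 8.8) by adding the success and failure counts to the two shape parameters: α = 5+2 = 7, β = 8.8+36 = 44.8.
E[θ | data] = 7/(7+44.8) = 0.1351.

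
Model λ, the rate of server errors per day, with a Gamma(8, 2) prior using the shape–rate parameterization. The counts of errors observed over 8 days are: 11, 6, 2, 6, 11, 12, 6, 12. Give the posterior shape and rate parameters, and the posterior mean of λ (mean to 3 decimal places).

Posterior: Gamma(shape=74, rate=10); mean ≈ 7.400

Total count ∑xᵢ = 66 over n = 8 days.
Gamma is conjugate to the Poisson likelihood: posterior is Gamma(shape = 8+66 = 74, rate = 2+8 = 10).
E[λ | data] = 74/10 = 7.400.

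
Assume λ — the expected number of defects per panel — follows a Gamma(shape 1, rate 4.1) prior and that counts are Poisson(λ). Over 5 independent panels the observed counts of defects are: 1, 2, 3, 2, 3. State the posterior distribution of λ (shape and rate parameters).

The Poisson likelihood adds the total count to the shape and the number of exposure periods to the rate. Here ∑xᵢ = 11 and n = 5, so shape 1→12 and rate 4.1→9.1.

Posterior: Gamma(shape=12, rate=9.1)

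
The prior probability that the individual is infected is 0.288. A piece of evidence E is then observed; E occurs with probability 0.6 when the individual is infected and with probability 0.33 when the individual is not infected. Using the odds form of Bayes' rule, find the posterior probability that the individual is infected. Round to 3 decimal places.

Prior odds = 0.288/(1−0.288) = 0.40449. In log-odds, ln(0.40449) = -0.90512.
Add log likelihood ratio: ln(1.8182) = 0.59784.
Posterior log-odds = -0.30728, so posterior odds = exp(-0.30728) = 0.73544. Converting, P(H|E) = 0.73544/1.7354 = 0.424.

Posterior probability ≈ 0.424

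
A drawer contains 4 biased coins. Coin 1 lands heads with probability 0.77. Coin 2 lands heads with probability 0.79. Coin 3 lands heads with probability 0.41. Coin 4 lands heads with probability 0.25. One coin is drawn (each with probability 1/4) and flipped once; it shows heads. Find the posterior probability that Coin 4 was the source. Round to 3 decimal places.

Tabulate prior·likelihood by source: [1] prior 0.25, lik 0.77, product 0.1925; [2] prior 0.25, lik 0.79, product 0.1975; [3] prior 0.25, lik 0.41, product 0.1025; [4] prior 0.25, lik 0.25, product 0.06250.
Normalizing constant = 0.55500; the posterior for Coin 4 is its product over the sum, 0.06250/0.55500 = 0.113.

Posterior probability ≈ 0.113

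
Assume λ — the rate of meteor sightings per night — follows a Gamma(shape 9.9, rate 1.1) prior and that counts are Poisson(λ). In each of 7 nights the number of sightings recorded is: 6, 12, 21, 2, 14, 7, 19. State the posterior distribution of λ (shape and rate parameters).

Posterior: Gamma(shape=90.9, rate=8.1)

Total count ∑xᵢ = 81 over n = 7 nights.
Gamma is conjugate to the Poisson likelihood: posterior is Gamma(shape = 9.9+81 = 90.9, rate = 1.1+7 = 8.1).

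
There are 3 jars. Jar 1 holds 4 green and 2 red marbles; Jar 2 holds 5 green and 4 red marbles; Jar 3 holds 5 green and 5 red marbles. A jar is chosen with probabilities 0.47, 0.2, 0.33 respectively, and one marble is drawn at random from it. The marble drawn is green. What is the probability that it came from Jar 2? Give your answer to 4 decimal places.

P(green|Jar 1) = 0.6667; P(green|Jar 2) = 0.5556; P(green|Jar 3) = 0.5.
Prior × likelihood for each source: 0.47·0.6667=0.3133, 0.2·0.5556=0.1111, 0.33·0.5=0.1650. Summing gives P(green) = 0.58944.
P(Jar 2 | green) = 0.1111 / 0.58944 = 0.1885.

Posterior probability ≈ 0.1885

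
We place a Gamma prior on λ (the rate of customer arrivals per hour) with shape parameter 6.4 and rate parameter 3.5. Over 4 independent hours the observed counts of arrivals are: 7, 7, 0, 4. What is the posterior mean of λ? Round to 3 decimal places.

The Poisson likelihood adds the total count to the shape and the number of exposure periods to the rate. Here ∑xᵢ = 18 and n = 4, so shape 6.4→24.4 and rate 3.5→7.5.
E[λ | data] = 24.4/7.5 = 3.253.

Posterior mean ≈ 3.253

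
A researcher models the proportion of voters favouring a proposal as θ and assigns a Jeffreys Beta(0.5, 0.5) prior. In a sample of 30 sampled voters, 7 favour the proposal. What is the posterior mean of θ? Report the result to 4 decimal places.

Observing 7 successes and 23 failures updates Beta(0.5, 0.5) by adding the success and failure counts to the two shape parameters: α = 0.5+7 = 7.5, β = 0.5+23 = 23.5.
Posterior mean = α/(α+β) = 7.5/31 = 0.2419.

Posterior mean ≈ 0.2419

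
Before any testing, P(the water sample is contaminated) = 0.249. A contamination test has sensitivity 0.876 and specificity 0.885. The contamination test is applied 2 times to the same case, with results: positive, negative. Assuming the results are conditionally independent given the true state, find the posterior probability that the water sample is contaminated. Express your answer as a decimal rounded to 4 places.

Posterior P(H) ≈ 0.2614

With H the event that the water sample is contaminated, the joint likelihood of the observed sequence is P(data|H) = 0.876·0.124 = 0.10862 and P(data|¬H) = 0.115·0.885 = 0.10178.
Bayes: P(H|data) = 0.249·0.10862 / (0.249·0.10862 + 0.751·0.10178) = 0.027047/0.10348 = 0.2614.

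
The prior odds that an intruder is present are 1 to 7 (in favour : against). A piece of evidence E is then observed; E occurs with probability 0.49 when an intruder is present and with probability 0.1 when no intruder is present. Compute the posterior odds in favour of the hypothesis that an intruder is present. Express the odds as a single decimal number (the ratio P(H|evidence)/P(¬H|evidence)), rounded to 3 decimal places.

Posterior odds ≈ 0.700

Prior odds = 1/7 = 0.14286. In log-odds, ln(0.14286) = -1.9459.
Add log likelihood ratio: ln(4.9000) = 1.5892.
Posterior log-odds = -0.35667, so posterior odds = exp(-0.35667) = 0.70000.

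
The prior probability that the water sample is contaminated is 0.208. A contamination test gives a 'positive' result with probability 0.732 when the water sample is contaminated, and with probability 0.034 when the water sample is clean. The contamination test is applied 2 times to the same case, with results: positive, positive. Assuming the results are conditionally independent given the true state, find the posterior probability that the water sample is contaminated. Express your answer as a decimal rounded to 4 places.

Let H be the event that the water sample is contaminated; start with P(H) = 0.208. P('positive'|H) = 0.732, P('positive'|¬H) = 0.034.
Update on result 1 ('positive'): P(H) ← 0.732·0.2080 / (0.732·0.2080 + 0.034·0.7920) = 0.15226/0.17918 = 0.8497.
Update on result 2 ('positive'): P(H) ← 0.732·0.8497 / (0.732·0.8497 + 0.034·0.1503) = 0.62199/0.62710 = 0.9919.

Posterior P(H) ≈ 0.9919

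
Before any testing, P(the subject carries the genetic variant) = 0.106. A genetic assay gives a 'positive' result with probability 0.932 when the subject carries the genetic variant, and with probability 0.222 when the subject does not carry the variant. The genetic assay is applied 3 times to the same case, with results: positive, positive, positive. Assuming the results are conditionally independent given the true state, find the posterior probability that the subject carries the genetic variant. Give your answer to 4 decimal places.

Posterior P(H) ≈ 0.8977

With H the event that the subject carries the genetic variant, the joint likelihood of the observed sequence is P(data|H) = 0.932·0.932·0.932 = 0.80956 and P(data|¬H) = 0.222·0.222·0.222 = 0.010941.
Bayes: P(H|data) = 0.106·0.80956 / (0.106·0.80956 + 0.894·0.010941) = 0.085813/0.095594 = 0.8977.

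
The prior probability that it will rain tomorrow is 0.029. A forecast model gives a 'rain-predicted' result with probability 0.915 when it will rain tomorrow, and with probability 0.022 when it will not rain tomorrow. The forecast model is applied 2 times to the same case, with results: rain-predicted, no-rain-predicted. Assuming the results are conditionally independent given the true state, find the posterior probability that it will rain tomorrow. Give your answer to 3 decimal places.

Posterior P(H) ≈ 0.097

Let H be the event that it will rain tomorrow; start with P(H) = 0.029. P('rain-predicted'|H) = 0.915, P('rain-predicted'|¬H) = 0.022.
Update on result 1 ('rain-predicted'): P(H) ← 0.915·0.0290 / (0.915·0.0290 + 0.022·0.9710) = 0.026535/0.047897 = 0.5540.
Update on result 2 ('no-rain-predicted'): P(H) ← 0.085·0.5540 / (0.085·0.5540 + 0.978·0.4460) = 0.047090/0.48328 = 0.0974.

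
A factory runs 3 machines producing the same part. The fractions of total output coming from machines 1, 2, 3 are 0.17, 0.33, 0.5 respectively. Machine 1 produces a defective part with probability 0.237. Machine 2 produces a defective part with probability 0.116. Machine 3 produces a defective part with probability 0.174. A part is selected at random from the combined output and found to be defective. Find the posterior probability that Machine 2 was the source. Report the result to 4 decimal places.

Posterior probability ≈ 0.2312

Tabulate prior·likelihood by source: [1] prior 0.17, lik 0.237, product 0.04029; [2] prior 0.33, lik 0.116, product 0.03828; [3] prior 0.5, lik 0.174, product 0.08700.
Normalizing constant = 0.16557; the posterior for Machine 2 is its product over the sum, 0.03828/0.16557 = 0.2312.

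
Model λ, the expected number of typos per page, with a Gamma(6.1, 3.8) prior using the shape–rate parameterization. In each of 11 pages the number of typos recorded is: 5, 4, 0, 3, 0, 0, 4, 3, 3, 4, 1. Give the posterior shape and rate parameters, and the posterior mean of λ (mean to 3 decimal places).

Total count ∑xᵢ = 27 over n = 11 pages.
Gamma is conjugate to the Poisson likelihood: posterior is Gamma(shape = 6.1+27 = 33.1, rate = 3.8+11 = 14.8).
Posterior mean = shape/rate = 33.1/14.8 = 2.236.

Posterior: Gamma(shape=33.1, rate=14.8); mean ≈ 2.236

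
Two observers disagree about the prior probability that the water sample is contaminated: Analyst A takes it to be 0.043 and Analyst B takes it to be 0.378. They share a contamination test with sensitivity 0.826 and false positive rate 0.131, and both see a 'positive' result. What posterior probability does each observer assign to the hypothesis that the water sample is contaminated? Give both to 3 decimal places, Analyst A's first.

Analyst A: 0.221; Analyst B: 0.793

The likelihood ratio for a 'positive' result is 0.826/0.131 = 6.3053.
Analyst A: prior odds 0.043/0.957 = 0.044932; posterior odds 0.28331; posterior probability 0.221.
Analyst B: prior odds 0.378/0.622 = 0.60772; posterior odds 3.8319; posterior probability 0.793.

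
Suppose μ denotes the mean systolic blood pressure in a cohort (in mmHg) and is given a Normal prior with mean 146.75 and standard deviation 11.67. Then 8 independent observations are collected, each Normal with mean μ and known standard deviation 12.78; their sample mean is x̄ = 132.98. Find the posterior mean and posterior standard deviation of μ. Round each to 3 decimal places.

Prior precision 1/τ₀² = 1/11.67² = 0.00734274; data precision n/σ² = 8/12.78² = 0.0489811.
Posterior precision = 0.00734274 + 0.0489811 = 0.0563238, giving posterior SD = 1/√0.0563238 = 4.214.
Posterior mean = (0.00734274·146.75 + 0.0489811·132.98) / 0.0563238 = 134.775.

Posterior mean ≈ 134.775; posterior SD ≈ 4.214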